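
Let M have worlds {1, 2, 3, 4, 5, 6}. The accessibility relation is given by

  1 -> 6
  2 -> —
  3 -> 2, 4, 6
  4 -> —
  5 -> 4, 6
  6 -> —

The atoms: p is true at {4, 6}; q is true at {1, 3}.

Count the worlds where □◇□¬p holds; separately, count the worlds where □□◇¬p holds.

3 and 6

For □◇□¬p:
1: successors {6}; ◇□¬p there: 6:F. ✗
2: no successors, so □◇□¬p holds vacuously. ✓
3: successors {2, 4, 6}; ◇□¬p there: 2:F, 4:F, 6:F. ✗
4: no successors, so □◇□¬p holds vacuously. ✓
5: successors {4, 6}; ◇□¬p there: 4:F, 6:F. ✗
6: no successors, so □◇□¬p holds vacuously. ✓
— 3 worlds.
For □□◇¬p:
1: successors {6}; □◇¬p there: 6:T. ✓
2: no successors, so □□◇¬p holds vacuously. ✓
3: successors {2, 4, 6}; □◇¬p there: 2:T, 4:T, 6:T. ✓
4: no successors, so □□◇¬p holds vacuously. ✓
5: successors {4, 6}; □◇¬p there: 4:T, 6:T. ✓
6: no successors, so □□◇¬p holds vacuously. ✓
— 6 worlds.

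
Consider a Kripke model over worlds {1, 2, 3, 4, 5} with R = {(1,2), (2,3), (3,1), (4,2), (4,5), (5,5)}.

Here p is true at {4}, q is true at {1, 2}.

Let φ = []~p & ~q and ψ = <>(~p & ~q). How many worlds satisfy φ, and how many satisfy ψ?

3 and 3

For []~p & ~q:
1: []~p is T, ~q is F. ✗
2: []~p is T, ~q is F. ✗
3: []~p is T, ~q is T. ✓
4: []~p is T, ~q is T. ✓
5: []~p is T, ~q is T. ✓
— 3 worlds.
For <>(~p & ~q):
1: successors {2}; ~p & ~q there: 2:F. ✗
2: successors {3}; ~p & ~q there: 3:T. ✓
3: successors {1}; ~p & ~q there: 1:F. ✗
4: successors {2, 5}; ~p & ~q there: 2:F, 5:T. ✓
5: successors {5}; ~p & ~q there: 5:T. ✓
— 3 worlds.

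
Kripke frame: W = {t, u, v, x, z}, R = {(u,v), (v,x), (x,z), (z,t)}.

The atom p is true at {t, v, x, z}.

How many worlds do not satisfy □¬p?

t: no successors, so □¬p holds vacuously. ✓
u: successors {v}; ¬p there: v:F. ✗
v: successors {x}; ¬p there: x:F. ✗
x: successors {z}; ¬p there: z:F. ✗
z: successors {t}; ¬p there: t:F. ✗
Satisfying worlds: {t}.
So □¬p fails at the other 4 worlds.

4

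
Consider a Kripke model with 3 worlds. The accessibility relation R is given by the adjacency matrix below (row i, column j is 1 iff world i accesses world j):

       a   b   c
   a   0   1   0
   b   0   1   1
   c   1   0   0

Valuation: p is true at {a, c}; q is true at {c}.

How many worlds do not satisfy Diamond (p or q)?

1

a: successors {b}; p or q there: b:F. ✗
b: successors {b, c}; p or q there: b:F, c:T. ✓
c: successors {a}; p or q there: a:T. ✓
Satisfying worlds: {b, c}.
So Diamond (p or q) fails at the other 1 world.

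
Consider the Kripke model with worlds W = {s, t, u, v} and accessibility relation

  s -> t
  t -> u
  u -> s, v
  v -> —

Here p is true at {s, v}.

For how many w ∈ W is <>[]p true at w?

s: successors {t}; []p there: t:F. ✗
t: successors {u}; []p there: u:T. ✓
u: successors {s, v}; []p there: s:F, v:T. ✓
v: no successors, so <>[]p fails. ✗
Satisfying worlds: {t, u}.

2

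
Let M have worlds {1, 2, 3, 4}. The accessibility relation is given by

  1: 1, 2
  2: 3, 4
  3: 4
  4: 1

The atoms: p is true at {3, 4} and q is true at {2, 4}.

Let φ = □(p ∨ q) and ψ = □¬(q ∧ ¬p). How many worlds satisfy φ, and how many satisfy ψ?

2 and 3

For □(p ∨ q):
1: successors {1, 2}; p ∨ q there: 1:F, 2:T. ✗
2: successors {3, 4}; p ∨ q there: 3:T, 4:T. ✓
3: successors {4}; p ∨ q there: 4:T. ✓
4: successors {1}; p ∨ q there: 1:F. ✗
— 2 worlds.
For □¬(q ∧ ¬p):
1: successors {1, 2}; ¬(q ∧ ¬p) there: 1:T, 2:F. ✗
2: successors {3, 4}; ¬(q ∧ ¬p) there: 3:T, 4:T. ✓
3: successors {4}; ¬(q ∧ ¬p) there: 4:T. ✓
4: successors {1}; ¬(q ∧ ¬p) there: 1:T. ✓
— 3 worlds.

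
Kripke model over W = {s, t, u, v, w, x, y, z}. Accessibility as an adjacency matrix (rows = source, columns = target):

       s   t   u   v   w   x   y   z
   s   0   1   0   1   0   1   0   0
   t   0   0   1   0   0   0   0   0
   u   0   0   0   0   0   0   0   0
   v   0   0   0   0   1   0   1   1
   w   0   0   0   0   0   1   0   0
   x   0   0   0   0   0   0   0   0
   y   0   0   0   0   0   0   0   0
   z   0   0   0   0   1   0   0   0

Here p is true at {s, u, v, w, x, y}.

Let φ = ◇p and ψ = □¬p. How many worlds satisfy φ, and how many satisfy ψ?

5 and 3

For ◇p:
s: successors {t, v, x}; p there: t:F, v:T, x:T. ✓
t: successors {u}; p there: u:T. ✓
u: no successors, so ◇p fails. ✗
v: successors {w, y, z}; p there: w:T, y:T, z:F. ✓
w: successors {x}; p there: x:T. ✓
x: no successors, so ◇p fails. ✗
y: no successors, so ◇p fails. ✗
z: successors {w}; p there: w:T. ✓
— 5 worlds.
For □¬p:
s: successors {t, v, x}; ¬p there: t:T, v:F, x:F. ✗
t: successors {u}; ¬p there: u:F. ✗
u: no successors, so □¬p holds vacuously. ✓
v: successors {w, y, z}; ¬p there: w:F, y:F, z:T. ✗
w: successors {x}; ¬p there: x:F. ✗
x: no successors, so □¬p holds vacuously. ✓
y: no successors, so □¬p holds vacuously. ✓
z: successors {w}; ¬p there: w:F. ✗
— 3 worlds.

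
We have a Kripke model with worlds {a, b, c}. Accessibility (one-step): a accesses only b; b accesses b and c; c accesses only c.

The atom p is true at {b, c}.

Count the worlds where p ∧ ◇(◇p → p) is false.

1

a: p is F, ◇(◇p → p) is T. ✗
b: p is T, ◇(◇p → p) is T. ✓
c: p is T, ◇(◇p → p) is T. ✓
Satisfying worlds: {b, c}.
So p ∧ ◇(◇p → p) fails at the other 1 world.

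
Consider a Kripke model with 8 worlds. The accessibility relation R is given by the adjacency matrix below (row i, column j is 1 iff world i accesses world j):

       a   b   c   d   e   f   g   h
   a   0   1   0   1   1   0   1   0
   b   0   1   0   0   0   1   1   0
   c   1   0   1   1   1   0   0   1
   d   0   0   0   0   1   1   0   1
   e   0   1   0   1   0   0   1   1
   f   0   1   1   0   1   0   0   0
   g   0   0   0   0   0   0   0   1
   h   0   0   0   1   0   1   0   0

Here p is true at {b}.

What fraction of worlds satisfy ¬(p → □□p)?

1/8

a: p → □□p is T. ✗
b: p → □□p is F. ✓
c: p → □□p is T. ✗
d: p → □□p is T. ✗
e: p → □□p is T. ✗
f: p → □□p is T. ✗
g: p → □□p is T. ✗
h: p → □□p is T. ✗
That's 1 of 8 worlds, so 1/8.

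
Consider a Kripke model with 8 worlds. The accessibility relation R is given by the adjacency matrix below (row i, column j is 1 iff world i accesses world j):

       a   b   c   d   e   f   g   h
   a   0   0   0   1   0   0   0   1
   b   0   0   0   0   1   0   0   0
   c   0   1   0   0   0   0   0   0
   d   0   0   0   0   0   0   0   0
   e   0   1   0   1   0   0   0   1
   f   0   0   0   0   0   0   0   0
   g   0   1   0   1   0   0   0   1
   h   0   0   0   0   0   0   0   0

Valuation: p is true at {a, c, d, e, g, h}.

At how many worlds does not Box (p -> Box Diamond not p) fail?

a: Box (p -> Box Diamond not p) is T. ✗
b: Box (p -> Box Diamond not p) is F. ✓
c: Box (p -> Box Diamond not p) is T. ✗
d: Box (p -> Box Diamond not p) is T. ✗
e: Box (p -> Box Diamond not p) is T. ✗
f: Box (p -> Box Diamond not p) is T. ✗
g: Box (p -> Box Diamond not p) is T. ✗
h: Box (p -> Box Diamond not p) is T. ✗
Satisfying worlds: {b}.
So not Box (p -> Box Diamond not p) fails at the other 7 worlds.

7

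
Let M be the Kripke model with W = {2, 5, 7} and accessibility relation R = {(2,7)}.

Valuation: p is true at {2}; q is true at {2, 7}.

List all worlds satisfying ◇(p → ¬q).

2: successors {7}; p → ¬q there: 7:T. ✓
5: no successors, so ◇(p → ¬q) fails. ✗
7: no successors, so ◇(p → ¬q) fails. ✗

{2}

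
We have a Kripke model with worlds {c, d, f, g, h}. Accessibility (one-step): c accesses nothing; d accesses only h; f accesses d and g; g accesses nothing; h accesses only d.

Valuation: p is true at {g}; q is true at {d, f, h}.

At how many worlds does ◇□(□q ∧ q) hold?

3

c: no successors, so ◇□(□q ∧ q) fails. ✗
d: successors {h}; □(□q ∧ q) there: h:T. ✓
f: successors {d, g}; □(□q ∧ q) there: d:T, g:T. ✓
g: no successors, so ◇□(□q ∧ q) fails. ✗
h: successors {d}; □(□q ∧ q) there: d:T. ✓
Satisfying worlds: {d, f, h}.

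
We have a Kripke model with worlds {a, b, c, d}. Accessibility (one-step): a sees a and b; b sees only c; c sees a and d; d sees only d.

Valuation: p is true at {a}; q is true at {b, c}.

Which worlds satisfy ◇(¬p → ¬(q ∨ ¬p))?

a: successors {a, b}; ¬p → ¬(q ∨ ¬p) there: a:T, b:F. ✓
b: successors {c}; ¬p → ¬(q ∨ ¬p) there: c:F. ✗
c: successors {a, d}; ¬p → ¬(q ∨ ¬p) there: a:T, d:F. ✓
d: successors {d}; ¬p → ¬(q ∨ ¬p) there: d:F. ✗

{a, c}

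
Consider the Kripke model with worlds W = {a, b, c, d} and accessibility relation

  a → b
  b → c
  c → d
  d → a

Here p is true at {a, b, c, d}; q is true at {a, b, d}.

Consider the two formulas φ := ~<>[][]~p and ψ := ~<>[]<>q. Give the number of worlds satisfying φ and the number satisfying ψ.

For ~<>[][]~p:
a: <>[][]~p is F. ✓
b: <>[][]~p is F. ✓
c: <>[][]~p is F. ✓
d: <>[][]~p is F. ✓
— 4 worlds.
For ~<>[]<>q:
a: <>[]<>q is T. ✗
b: <>[]<>q is T. ✗
c: <>[]<>q is T. ✗
d: <>[]<>q is F. ✓
— 1 world.

4 and 1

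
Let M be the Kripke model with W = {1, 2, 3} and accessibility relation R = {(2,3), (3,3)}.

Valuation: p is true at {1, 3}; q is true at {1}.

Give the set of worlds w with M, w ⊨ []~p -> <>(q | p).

{2, 3}

1: []~p is T, <>(q | p) is F. ✗
2: []~p is F, <>(q | p) is T. ✓
3: []~p is F, <>(q | p) is T. ✓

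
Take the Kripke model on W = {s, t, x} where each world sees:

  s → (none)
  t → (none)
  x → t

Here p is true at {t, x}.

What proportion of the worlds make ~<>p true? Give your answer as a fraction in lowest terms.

s: <>p is F. ✓
t: <>p is F. ✓
x: <>p is T. ✗
That's 2 of 3 worlds, so 2/3.

2/3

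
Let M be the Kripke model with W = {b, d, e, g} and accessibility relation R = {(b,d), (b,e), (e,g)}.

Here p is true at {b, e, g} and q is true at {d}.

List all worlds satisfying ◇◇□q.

b: successors {d, e}; ◇□q there: d:F, e:T. ✓
d: no successors, so ◇◇□q fails. ✗
e: successors {g}; ◇□q there: g:F. ✗
g: no successors, so ◇◇□q fails. ✗

{b}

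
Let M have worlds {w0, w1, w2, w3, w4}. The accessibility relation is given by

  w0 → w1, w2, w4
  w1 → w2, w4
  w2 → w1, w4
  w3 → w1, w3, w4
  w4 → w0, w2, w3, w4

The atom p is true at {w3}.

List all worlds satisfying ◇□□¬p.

∅

w0: successors {w1, w2, w4}; □□¬p there: w1:F, w2:F, w4:F. ✗
w1: successors {w2, w4}; □□¬p there: w2:F, w4:F. ✗
w2: successors {w1, w4}; □□¬p there: w1:F, w4:F. ✗
w3: successors {w1, w3, w4}; □□¬p there: w1:F, w3:F, w4:F. ✗
w4: successors {w0, w2, w3, w4}; □□¬p there: w0:F, w2:F, w3:F, w4:F. ✗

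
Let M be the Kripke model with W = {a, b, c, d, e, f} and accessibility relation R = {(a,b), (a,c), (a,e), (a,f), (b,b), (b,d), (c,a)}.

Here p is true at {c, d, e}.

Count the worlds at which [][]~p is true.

3

a: successors {b, c, e, f}; []~p there: b:F, c:T, e:T, f:T. ✗
b: successors {b, d}; []~p there: b:F, d:T. ✗
c: successors {a}; []~p there: a:F. ✗
d: no successors, so [][]~p holds vacuously. ✓
e: no successors, so [][]~p holds vacuously. ✓
f: no successors, so [][]~p holds vacuously. ✓
Satisfying worlds: {d, e, f}.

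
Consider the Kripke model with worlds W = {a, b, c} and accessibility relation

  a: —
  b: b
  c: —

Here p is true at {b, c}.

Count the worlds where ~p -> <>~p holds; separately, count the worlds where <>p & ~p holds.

For ~p -> <>~p:
a: ~p is T, <>~p is F. ✗
b: ~p is F, <>~p is F. ✓
c: ~p is F, <>~p is F. ✓
— 2 worlds.
For <>p & ~p:
a: <>p is F, ~p is T. ✗
b: <>p is T, ~p is F. ✗
c: <>p is F, ~p is F. ✗
— 0 worlds.

2 and 0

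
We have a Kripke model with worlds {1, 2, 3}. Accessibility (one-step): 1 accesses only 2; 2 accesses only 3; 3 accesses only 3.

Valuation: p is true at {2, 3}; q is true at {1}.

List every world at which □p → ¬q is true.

1: □p is T, ¬q is F. ✗
2: □p is T, ¬q is T. ✓
3: □p is T, ¬q is T. ✓

{2, 3}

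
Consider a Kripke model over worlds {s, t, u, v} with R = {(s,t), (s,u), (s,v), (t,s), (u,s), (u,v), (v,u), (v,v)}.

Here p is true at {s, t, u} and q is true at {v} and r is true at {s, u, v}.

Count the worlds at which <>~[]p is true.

4

s: successors {t, u, v}; ~[]p there: t:F, u:T, v:T. ✓
t: successors {s}; ~[]p there: s:T. ✓
u: successors {s, v}; ~[]p there: s:T, v:T. ✓
v: successors {u, v}; ~[]p there: u:T, v:T. ✓
Satisfying worlds: {s, t, u, v}.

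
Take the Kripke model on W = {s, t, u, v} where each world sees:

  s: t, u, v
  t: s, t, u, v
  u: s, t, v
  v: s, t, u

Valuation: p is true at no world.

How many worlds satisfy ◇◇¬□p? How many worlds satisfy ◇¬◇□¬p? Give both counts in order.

For ◇◇¬□p:
s: successors {t, u, v}; ◇¬□p there: t:T, u:T, v:T. ✓
t: successors {s, t, u, v}; ◇¬□p there: s:T, t:T, u:T, v:T. ✓
u: successors {s, t, v}; ◇¬□p there: s:T, t:T, v:T. ✓
v: successors {s, t, u}; ◇¬□p there: s:T, t:T, u:T. ✓
— 4 worlds.
For ◇¬◇□¬p:
s: successors {t, u, v}; ¬◇□¬p there: t:F, u:F, v:F. ✗
t: successors {s, t, u, v}; ¬◇□¬p there: s:F, t:F, u:F, v:F. ✗
u: successors {s, t, v}; ¬◇□¬p there: s:F, t:F, v:F. ✗
v: successors {s, t, u}; ¬◇□¬p there: s:F, t:F, u:F. ✗
— 0 worlds.

4 and 0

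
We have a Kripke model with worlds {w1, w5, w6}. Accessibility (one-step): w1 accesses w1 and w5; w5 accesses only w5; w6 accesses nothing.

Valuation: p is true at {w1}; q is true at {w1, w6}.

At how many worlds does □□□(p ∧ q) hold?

w1: successors {w1, w5}; □□(p ∧ q) there: w1:F, w5:F. ✗
w5: successors {w5}; □□(p ∧ q) there: w5:F. ✗
w6: no successors, so □□□(p ∧ q) holds vacuously. ✓
Satisfying worlds: {w6}.

1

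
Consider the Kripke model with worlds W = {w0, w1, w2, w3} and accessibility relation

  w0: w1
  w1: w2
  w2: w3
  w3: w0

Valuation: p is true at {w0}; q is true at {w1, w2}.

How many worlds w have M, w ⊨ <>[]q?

2

w0: successors {w1}; []q there: w1:T. ✓
w1: successors {w2}; []q there: w2:F. ✗
w2: successors {w3}; []q there: w3:F. ✗
w3: successors {w0}; []q there: w0:T. ✓
Satisfying worlds: {w0, w3}.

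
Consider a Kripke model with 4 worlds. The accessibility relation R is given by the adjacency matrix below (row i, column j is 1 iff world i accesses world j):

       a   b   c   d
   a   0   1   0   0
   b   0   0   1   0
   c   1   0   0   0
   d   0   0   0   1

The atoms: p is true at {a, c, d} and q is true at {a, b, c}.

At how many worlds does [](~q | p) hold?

3

a: successors {b}; ~q | p there: b:F. ✗
b: successors {c}; ~q | p there: c:T. ✓
c: successors {a}; ~q | p there: a:T. ✓
d: successors {d}; ~q | p there: d:T. ✓
Satisfying worlds: {b, c, d}.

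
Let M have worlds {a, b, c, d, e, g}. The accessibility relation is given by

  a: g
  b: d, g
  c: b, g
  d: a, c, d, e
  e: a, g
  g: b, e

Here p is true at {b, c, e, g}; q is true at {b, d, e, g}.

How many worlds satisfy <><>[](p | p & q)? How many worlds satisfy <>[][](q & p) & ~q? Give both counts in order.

5 and 0

For <><>[](p | p & q):
a: successors {g}; <>[](p | p & q) there: g:F. ✗
b: successors {d, g}; <>[](p | p & q) there: d:T, g:F. ✓
c: successors {b, g}; <>[](p | p & q) there: b:T, g:F. ✓
d: successors {a, c, d, e}; <>[](p | p & q) there: a:T, c:T, d:T, e:T. ✓
e: successors {a, g}; <>[](p | p & q) there: a:T, g:F. ✓
g: successors {b, e}; <>[](p | p & q) there: b:T, e:T. ✓
— 5 worlds.
For <>[][](q & p) & ~q:
a: <>[][](q & p) is F, ~q is T. ✗
b: <>[][](q & p) is F, ~q is F. ✗
c: <>[][](q & p) is F, ~q is T. ✗
d: <>[][](q & p) is T, ~q is F. ✗
e: <>[][](q & p) is T, ~q is F. ✗
g: <>[][](q & p) is T, ~q is F. ✗
— 0 worlds.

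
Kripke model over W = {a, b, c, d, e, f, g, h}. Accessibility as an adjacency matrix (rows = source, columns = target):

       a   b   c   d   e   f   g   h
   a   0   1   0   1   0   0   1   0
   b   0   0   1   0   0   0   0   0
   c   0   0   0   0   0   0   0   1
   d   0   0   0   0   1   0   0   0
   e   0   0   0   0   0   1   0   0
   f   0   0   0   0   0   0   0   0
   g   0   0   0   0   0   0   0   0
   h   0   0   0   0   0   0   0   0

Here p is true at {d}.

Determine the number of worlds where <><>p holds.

0

a: successors {b, d, g}; <>p there: b:F, d:F, g:F. ✗
b: successors {c}; <>p there: c:F. ✗
c: successors {h}; <>p there: h:F. ✗
d: successors {e}; <>p there: e:F. ✗
e: successors {f}; <>p there: f:F. ✗
f: no successors, so <><>p fails. ✗
g: no successors, so <><>p fails. ✗
h: no successors, so <><>p fails. ✗
Satisfying worlds: ∅.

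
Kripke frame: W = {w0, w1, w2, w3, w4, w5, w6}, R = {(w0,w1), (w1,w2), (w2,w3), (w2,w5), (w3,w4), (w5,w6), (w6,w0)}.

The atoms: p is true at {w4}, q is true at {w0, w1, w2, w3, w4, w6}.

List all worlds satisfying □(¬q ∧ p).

{w4}

w0: successors {w1}; ¬q ∧ p there: w1:F. ✗
w1: successors {w2}; ¬q ∧ p there: w2:F. ✗
w2: successors {w3, w5}; ¬q ∧ p there: w3:F, w5:F. ✗
w3: successors {w4}; ¬q ∧ p there: w4:F. ✗
w4: no successors, so □(¬q ∧ p) holds vacuously. ✓
w5: successors {w6}; ¬q ∧ p there: w6:F. ✗
w6: successors {w0}; ¬q ∧ p there: w0:F. ✗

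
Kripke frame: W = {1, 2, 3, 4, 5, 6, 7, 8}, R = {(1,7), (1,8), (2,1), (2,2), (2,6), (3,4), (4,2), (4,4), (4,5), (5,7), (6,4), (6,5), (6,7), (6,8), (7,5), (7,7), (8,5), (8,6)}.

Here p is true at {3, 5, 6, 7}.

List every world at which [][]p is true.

1: successors {7, 8}; []p there: 7:T, 8:T. ✓
2: successors {1, 2, 6}; []p there: 1:F, 2:F, 6:F. ✗
3: successors {4}; []p there: 4:F. ✗
4: successors {2, 4, 5}; []p there: 2:F, 4:F, 5:T. ✗
5: successors {7}; []p there: 7:T. ✓
6: successors {4, 5, 7, 8}; []p there: 4:F, 5:T, 7:T, 8:T. ✗
7: successors {5, 7}; []p there: 5:T, 7:T. ✓
8: successors {5, 6}; []p there: 5:T, 6:F. ✗

{1, 5, 7}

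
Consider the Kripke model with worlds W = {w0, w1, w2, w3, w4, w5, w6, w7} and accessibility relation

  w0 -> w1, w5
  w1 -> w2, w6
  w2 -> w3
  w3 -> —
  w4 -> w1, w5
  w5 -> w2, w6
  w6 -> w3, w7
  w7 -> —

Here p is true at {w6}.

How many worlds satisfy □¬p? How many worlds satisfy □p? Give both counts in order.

6 and 2

For □¬p:
w0: successors {w1, w5}; ¬p there: w1:T, w5:T. ✓
w1: successors {w2, w6}; ¬p there: w2:T, w6:F. ✗
w2: successors {w3}; ¬p there: w3:T. ✓
w3: no successors, so □¬p holds vacuously. ✓
w4: successors {w1, w5}; ¬p there: w1:T, w5:T. ✓
w5: successors {w2, w6}; ¬p there: w2:T, w6:F. ✗
w6: successors {w3, w7}; ¬p there: w3:T, w7:T. ✓
w7: no successors, so □¬p holds vacuously. ✓
— 6 worlds.
For □p:
w0: successors {w1, w5}; p there: w1:F, w5:F. ✗
w1: successors {w2, w6}; p there: w2:F, w6:T. ✗
w2: successors {w3}; p there: w3:F. ✗
w3: no successors, so □p holds vacuously. ✓
w4: successors {w1, w5}; p there: w1:F, w5:F. ✗
w5: successors {w2, w6}; p there: w2:F, w6:T. ✗
w6: successors {w3, w7}; p there: w3:F, w7:F. ✗
w7: no successors, so □p holds vacuously. ✓
— 2 worlds.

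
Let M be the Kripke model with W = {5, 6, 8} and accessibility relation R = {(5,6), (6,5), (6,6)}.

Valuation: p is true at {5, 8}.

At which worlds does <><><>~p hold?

5: successors {6}; <><>~p there: 6:T. ✓
6: successors {5, 6}; <><>~p there: 5:T, 6:T. ✓
8: no successors, so <><><>~p fails. ✗

{5, 6}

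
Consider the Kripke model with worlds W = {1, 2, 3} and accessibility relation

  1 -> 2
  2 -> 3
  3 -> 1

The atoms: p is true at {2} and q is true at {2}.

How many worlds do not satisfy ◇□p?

2

1: successors {2}; □p there: 2:F. ✗
2: successors {3}; □p there: 3:F. ✗
3: successors {1}; □p there: 1:T. ✓
Satisfying worlds: {3}.
So ◇□p fails at the other 2 worlds.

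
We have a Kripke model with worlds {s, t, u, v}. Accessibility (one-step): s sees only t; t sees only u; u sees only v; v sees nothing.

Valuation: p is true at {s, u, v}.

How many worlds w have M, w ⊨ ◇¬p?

s: successors {t}; ¬p there: t:T. ✓
t: successors {u}; ¬p there: u:F. ✗
u: successors {v}; ¬p there: v:F. ✗
v: no successors, so ◇¬p fails. ✗
Satisfying worlds: {s}.

1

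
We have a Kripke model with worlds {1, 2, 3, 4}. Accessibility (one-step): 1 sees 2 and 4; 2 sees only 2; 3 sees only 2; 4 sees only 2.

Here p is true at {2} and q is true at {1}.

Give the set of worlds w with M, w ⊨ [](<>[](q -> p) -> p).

1: successors {2, 4}; <>[](q -> p) -> p there: 2:T, 4:F. ✗
2: successors {2}; <>[](q -> p) -> p there: 2:T. ✓
3: successors {2}; <>[](q -> p) -> p there: 2:T. ✓
4: successors {2}; <>[](q -> p) -> p there: 2:T. ✓

{2, 3, 4}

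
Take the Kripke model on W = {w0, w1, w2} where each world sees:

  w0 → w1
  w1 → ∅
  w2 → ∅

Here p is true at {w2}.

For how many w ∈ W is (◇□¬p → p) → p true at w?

w0: ◇□¬p → p is F, p is F. ✓
w1: ◇□¬p → p is T, p is F. ✗
w2: ◇□¬p → p is T, p is T. ✓
Satisfying worlds: {w0, w2}.

2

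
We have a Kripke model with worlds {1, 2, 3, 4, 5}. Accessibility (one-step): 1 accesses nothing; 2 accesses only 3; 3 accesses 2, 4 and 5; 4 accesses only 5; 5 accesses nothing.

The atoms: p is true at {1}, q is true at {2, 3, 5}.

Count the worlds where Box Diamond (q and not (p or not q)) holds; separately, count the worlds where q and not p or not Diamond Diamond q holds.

For Box Diamond (q and not (p or not q)):
1: no successors, so Box Diamond (q and not (p or not q)) holds vacuously. ✓
2: successors {3}; Diamond (q and not (p or not q)) there: 3:T. ✓
3: successors {2, 4, 5}; Diamond (q and not (p or not q)) there: 2:T, 4:T, 5:F. ✗
4: successors {5}; Diamond (q and not (p or not q)) there: 5:F. ✗
5: no successors, so Box Diamond (q and not (p or not q)) holds vacuously. ✓
— 3 worlds.
For q and not p or not Diamond Diamond q:
1: q and not p is F, not Diamond Diamond q is T. ✓
2: q and not p is T, not Diamond Diamond q is F. ✓
3: q and not p is T, not Diamond Diamond q is F. ✓
4: q and not p is F, not Diamond Diamond q is T. ✓
5: q and not p is T, not Diamond Diamond q is T. ✓
— 5 worlds.

3 and 5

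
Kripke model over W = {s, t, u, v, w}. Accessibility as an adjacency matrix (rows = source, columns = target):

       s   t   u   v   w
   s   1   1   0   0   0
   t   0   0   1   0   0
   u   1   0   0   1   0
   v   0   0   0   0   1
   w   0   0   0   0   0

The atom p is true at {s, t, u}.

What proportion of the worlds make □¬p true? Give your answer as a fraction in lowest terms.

s: successors {s, t}; ¬p there: s:F, t:F. ✗
t: successors {u}; ¬p there: u:F. ✗
u: successors {s, v}; ¬p there: s:F, v:T. ✗
v: successors {w}; ¬p there: w:T. ✓
w: no successors, so □¬p holds vacuously. ✓
That's 2 of 5 worlds, so 2/5.

2/5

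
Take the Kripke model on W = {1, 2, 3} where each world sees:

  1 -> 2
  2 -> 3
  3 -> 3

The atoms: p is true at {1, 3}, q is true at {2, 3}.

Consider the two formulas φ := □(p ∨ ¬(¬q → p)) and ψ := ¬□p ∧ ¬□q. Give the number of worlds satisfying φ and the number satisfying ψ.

2 and 0

For □(p ∨ ¬(¬q → p)):
1: successors {2}; p ∨ ¬(¬q → p) there: 2:F. ✗
2: successors {3}; p ∨ ¬(¬q → p) there: 3:T. ✓
3: successors {3}; p ∨ ¬(¬q → p) there: 3:T. ✓
— 2 worlds.
For ¬□p ∧ ¬□q:
1: ¬□p is T, ¬□q is F. ✗
2: ¬□p is F, ¬□q is F. ✗
3: ¬□p is F, ¬□q is F. ✗
— 0 worlds.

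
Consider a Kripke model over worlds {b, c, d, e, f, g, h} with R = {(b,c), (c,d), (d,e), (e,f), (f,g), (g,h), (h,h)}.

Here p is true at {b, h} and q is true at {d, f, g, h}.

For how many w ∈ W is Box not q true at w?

b: successors {c}; not q there: c:T. ✓
c: successors {d}; not q there: d:F. ✗
d: successors {e}; not q there: e:T. ✓
e: successors {f}; not q there: f:F. ✗
f: successors {g}; not q there: g:F. ✗
g: successors {h}; not q there: h:F. ✗
h: successors {h}; not q there: h:F. ✗
Satisfying worlds: {b, d}.

2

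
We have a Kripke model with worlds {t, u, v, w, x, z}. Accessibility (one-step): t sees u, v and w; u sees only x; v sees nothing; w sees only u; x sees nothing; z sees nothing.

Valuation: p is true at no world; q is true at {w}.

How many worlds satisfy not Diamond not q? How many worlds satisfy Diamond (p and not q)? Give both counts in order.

For not Diamond not q:
t: Diamond not q is T. ✗
u: Diamond not q is T. ✗
v: Diamond not q is F. ✓
w: Diamond not q is T. ✗
x: Diamond not q is F. ✓
z: Diamond not q is F. ✓
— 3 worlds.
For Diamond (p and not q):
t: successors {u, v, w}; p and not q there: u:F, v:F, w:F. ✗
u: successors {x}; p and not q there: x:F. ✗
v: no successors, so Diamond (p and not q) fails. ✗
w: successors {u}; p and not q there: u:F. ✗
x: no successors, so Diamond (p and not q) fails. ✗
z: no successors, so Diamond (p and not q) fails. ✗
— 0 worlds.

3 and 0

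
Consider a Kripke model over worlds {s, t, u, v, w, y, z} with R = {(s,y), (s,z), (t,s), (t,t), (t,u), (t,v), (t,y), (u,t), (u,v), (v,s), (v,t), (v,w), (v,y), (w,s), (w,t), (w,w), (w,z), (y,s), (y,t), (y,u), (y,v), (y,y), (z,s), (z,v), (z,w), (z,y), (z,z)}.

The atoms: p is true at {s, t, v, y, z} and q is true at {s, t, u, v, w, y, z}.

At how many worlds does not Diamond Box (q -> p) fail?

s: Diamond Box (q -> p) is F. ✓
t: Diamond Box (q -> p) is T. ✗
u: Diamond Box (q -> p) is F. ✓
v: Diamond Box (q -> p) is T. ✗
w: Diamond Box (q -> p) is T. ✗
y: Diamond Box (q -> p) is T. ✗
z: Diamond Box (q -> p) is T. ✗
Satisfying worlds: {s, u}.
So not Diamond Box (q -> p) fails at the other 5 worlds.

5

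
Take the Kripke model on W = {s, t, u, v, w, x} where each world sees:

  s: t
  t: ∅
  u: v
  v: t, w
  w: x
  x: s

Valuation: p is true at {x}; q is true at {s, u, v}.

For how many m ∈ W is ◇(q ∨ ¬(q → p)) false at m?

4

s: successors {t}; q ∨ ¬(q → p) there: t:F. ✗
t: no successors, so ◇(q ∨ ¬(q → p)) fails. ✗
u: successors {v}; q ∨ ¬(q → p) there: v:T. ✓
v: successors {t, w}; q ∨ ¬(q → p) there: t:F, w:F. ✗
w: successors {x}; q ∨ ¬(q → p) there: x:F. ✗
x: successors {s}; q ∨ ¬(q → p) there: s:T. ✓
Satisfying worlds: {u, x}.
So ◇(q ∨ ¬(q → p)) fails at the other 4 worlds.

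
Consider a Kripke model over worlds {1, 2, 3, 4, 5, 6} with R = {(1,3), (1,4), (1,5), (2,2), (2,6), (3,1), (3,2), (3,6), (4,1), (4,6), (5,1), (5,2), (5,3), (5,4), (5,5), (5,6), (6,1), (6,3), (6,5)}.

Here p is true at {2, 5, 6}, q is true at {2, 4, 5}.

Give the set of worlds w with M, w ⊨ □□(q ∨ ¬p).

1: successors {3, 4, 5}; □(q ∨ ¬p) there: 3:F, 4:F, 5:F. ✗
2: successors {2, 6}; □(q ∨ ¬p) there: 2:F, 6:T. ✗
3: successors {1, 2, 6}; □(q ∨ ¬p) there: 1:T, 2:F, 6:T. ✗
4: successors {1, 6}; □(q ∨ ¬p) there: 1:T, 6:T. ✓
5: successors {1, 2, 3, 4, 5, 6}; □(q ∨ ¬p) there: 1:T, 2:F, 3:F, 4:F, 5:F, 6:T. ✗
6: successors {1, 3, 5}; □(q ∨ ¬p) there: 1:T, 3:F, 5:F. ✗

{4}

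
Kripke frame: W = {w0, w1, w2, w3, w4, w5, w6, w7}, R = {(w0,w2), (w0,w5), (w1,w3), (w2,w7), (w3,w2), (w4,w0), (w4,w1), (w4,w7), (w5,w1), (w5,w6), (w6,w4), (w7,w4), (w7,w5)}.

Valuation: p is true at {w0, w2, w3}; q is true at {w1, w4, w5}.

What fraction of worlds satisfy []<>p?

w0: successors {w2, w5}; <>p there: w2:F, w5:F. ✗
w1: successors {w3}; <>p there: w3:T. ✓
w2: successors {w7}; <>p there: w7:F. ✗
w3: successors {w2}; <>p there: w2:F. ✗
w4: successors {w0, w1, w7}; <>p there: w0:T, w1:T, w7:F. ✗
w5: successors {w1, w6}; <>p there: w1:T, w6:F. ✗
w6: successors {w4}; <>p there: w4:T. ✓
w7: successors {w4, w5}; <>p there: w4:T, w5:F. ✗
That's 2 of 8 worlds, so 2/8 = 1/4.

1/4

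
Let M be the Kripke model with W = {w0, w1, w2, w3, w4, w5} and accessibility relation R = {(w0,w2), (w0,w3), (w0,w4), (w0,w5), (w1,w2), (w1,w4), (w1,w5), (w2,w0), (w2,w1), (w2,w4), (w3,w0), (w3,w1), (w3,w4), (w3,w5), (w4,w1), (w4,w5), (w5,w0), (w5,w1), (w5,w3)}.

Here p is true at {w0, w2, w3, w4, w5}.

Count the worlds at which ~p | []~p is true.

1

w0: ~p is F, []~p is F. ✗
w1: ~p is T, []~p is F. ✓
w2: ~p is F, []~p is F. ✗
w3: ~p is F, []~p is F. ✗
w4: ~p is F, []~p is F. ✗
w5: ~p is F, []~p is F. ✗
Satisfying worlds: {w1}.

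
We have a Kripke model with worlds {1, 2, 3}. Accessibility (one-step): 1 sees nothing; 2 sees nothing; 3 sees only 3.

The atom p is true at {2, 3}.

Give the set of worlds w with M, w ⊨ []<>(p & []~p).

{1, 2}

1: no successors, so []<>(p & []~p) holds vacuously. ✓
2: no successors, so []<>(p & []~p) holds vacuously. ✓
3: successors {3}; <>(p & []~p) there: 3:F. ✗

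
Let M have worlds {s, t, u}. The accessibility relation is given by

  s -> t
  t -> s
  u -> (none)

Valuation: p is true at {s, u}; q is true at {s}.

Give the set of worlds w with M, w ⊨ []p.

{t, u}

s: successors {t}; p there: t:F. ✗
t: successors {s}; p there: s:T. ✓
u: no successors, so []p holds vacuously. ✓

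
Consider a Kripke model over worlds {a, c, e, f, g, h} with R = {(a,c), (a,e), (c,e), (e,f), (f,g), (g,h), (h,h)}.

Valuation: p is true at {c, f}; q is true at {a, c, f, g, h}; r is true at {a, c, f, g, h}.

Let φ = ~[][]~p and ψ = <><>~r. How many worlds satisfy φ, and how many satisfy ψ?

For ~[][]~p:
a: [][]~p is F. ✓
c: [][]~p is F. ✓
e: [][]~p is T. ✗
f: [][]~p is T. ✗
g: [][]~p is T. ✗
h: [][]~p is T. ✗
— 2 worlds.
For <><>~r:
a: successors {c, e}; <>~r there: c:T, e:F. ✓
c: successors {e}; <>~r there: e:F. ✗
e: successors {f}; <>~r there: f:F. ✗
f: successors {g}; <>~r there: g:F. ✗
g: successors {h}; <>~r there: h:F. ✗
h: successors {h}; <>~r there: h:F. ✗
— 1 world.

2 and 1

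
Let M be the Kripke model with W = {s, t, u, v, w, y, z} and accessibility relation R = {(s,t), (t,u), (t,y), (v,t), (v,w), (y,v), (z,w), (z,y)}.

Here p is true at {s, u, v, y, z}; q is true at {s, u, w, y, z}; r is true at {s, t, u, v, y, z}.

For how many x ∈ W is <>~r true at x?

2

s: successors {t}; ~r there: t:F. ✗
t: successors {u, y}; ~r there: u:F, y:F. ✗
u: no successors, so <>~r fails. ✗
v: successors {t, w}; ~r there: t:F, w:T. ✓
w: no successors, so <>~r fails. ✗
y: successors {v}; ~r there: v:F. ✗
z: successors {w, y}; ~r there: w:T, y:F. ✓
Satisfying worlds: {v, z}.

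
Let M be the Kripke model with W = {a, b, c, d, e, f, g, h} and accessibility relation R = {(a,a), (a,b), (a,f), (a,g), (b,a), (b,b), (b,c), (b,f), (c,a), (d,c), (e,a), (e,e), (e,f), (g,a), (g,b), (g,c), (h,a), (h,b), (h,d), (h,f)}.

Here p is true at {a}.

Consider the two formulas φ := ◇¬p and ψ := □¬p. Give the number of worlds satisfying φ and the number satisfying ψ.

6 and 2

For ◇¬p:
a: successors {a, b, f, g}; ¬p there: a:F, b:T, f:T, g:T. ✓
b: successors {a, b, c, f}; ¬p there: a:F, b:T, c:T, f:T. ✓
c: successors {a}; ¬p there: a:F. ✗
d: successors {c}; ¬p there: c:T. ✓
e: successors {a, e, f}; ¬p there: a:F, e:T, f:T. ✓
f: no successors, so ◇¬p fails. ✗
g: successors {a, b, c}; ¬p there: a:F, b:T, c:T. ✓
h: successors {a, b, d, f}; ¬p there: a:F, b:T, d:T, f:T. ✓
— 6 worlds.
For □¬p:
a: successors {a, b, f, g}; ¬p there: a:F, b:T, f:T, g:T. ✗
b: successors {a, b, c, f}; ¬p there: a:F, b:T, c:T, f:T. ✗
c: successors {a}; ¬p there: a:F. ✗
d: successors {c}; ¬p there: c:T. ✓
e: successors {a, e, f}; ¬p there: a:F, e:T, f:T. ✗
f: no successors, so □¬p holds vacuously. ✓
g: successors {a, b, c}; ¬p there: a:F, b:T, c:T. ✗
h: successors {a, b, d, f}; ¬p there: a:F, b:T, d:T, f:T. ✗
— 2 worlds.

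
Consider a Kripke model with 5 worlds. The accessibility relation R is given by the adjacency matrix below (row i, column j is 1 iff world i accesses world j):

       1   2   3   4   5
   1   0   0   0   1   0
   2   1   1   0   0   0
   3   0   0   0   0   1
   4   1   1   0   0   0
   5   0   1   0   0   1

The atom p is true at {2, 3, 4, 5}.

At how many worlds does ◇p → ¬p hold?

1: ◇p is T, ¬p is T. ✓
2: ◇p is T, ¬p is F. ✗
3: ◇p is T, ¬p is F. ✗
4: ◇p is T, ¬p is F. ✗
5: ◇p is T, ¬p is F. ✗
Satisfying worlds: {1}.

1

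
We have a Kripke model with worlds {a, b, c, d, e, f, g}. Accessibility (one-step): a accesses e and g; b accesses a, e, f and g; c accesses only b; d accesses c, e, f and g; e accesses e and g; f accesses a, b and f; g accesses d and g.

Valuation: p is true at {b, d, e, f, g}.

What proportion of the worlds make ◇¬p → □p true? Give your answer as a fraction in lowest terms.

4/7

a: ◇¬p is F, □p is T. ✓
b: ◇¬p is T, □p is F. ✗
c: ◇¬p is F, □p is T. ✓
d: ◇¬p is T, □p is F. ✗
e: ◇¬p is F, □p is T. ✓
f: ◇¬p is T, □p is F. ✗
g: ◇¬p is F, □p is T. ✓
That's 4 of 7 worlds, so 4/7.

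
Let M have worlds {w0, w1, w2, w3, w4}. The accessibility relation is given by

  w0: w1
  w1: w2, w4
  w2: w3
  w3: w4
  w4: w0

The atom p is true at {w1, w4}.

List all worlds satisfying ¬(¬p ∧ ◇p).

{w1, w2, w4}

w0: ¬p ∧ ◇p is T. ✗
w1: ¬p ∧ ◇p is F. ✓
w2: ¬p ∧ ◇p is F. ✓
w3: ¬p ∧ ◇p is T. ✗
w4: ¬p ∧ ◇p is F. ✓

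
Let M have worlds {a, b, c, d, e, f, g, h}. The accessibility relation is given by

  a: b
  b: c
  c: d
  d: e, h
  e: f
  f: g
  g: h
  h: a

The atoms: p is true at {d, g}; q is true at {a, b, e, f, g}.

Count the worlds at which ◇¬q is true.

a: successors {b}; ¬q there: b:F. ✗
b: successors {c}; ¬q there: c:T. ✓
c: successors {d}; ¬q there: d:T. ✓
d: successors {e, h}; ¬q there: e:F, h:T. ✓
e: successors {f}; ¬q there: f:F. ✗
f: successors {g}; ¬q there: g:F. ✗
g: successors {h}; ¬q there: h:T. ✓
h: successors {a}; ¬q there: a:F. ✗
Satisfying worlds: {b, c, d, g}.

4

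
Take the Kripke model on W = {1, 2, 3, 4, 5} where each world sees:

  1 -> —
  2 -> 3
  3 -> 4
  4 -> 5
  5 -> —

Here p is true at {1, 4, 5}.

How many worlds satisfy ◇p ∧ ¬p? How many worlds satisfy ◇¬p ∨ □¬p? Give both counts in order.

1 and 3

For ◇p ∧ ¬p:
1: ◇p is F, ¬p is F. ✗
2: ◇p is F, ¬p is T. ✗
3: ◇p is T, ¬p is T. ✓
4: ◇p is T, ¬p is F. ✗
5: ◇p is F, ¬p is F. ✗
— 1 world.
For ◇¬p ∨ □¬p:
1: ◇¬p is F, □¬p is T. ✓
2: ◇¬p is T, □¬p is T. ✓
3: ◇¬p is F, □¬p is F. ✗
4: ◇¬p is F, □¬p is F. ✗
5: ◇¬p is F, □¬p is T. ✓
— 3 worlds.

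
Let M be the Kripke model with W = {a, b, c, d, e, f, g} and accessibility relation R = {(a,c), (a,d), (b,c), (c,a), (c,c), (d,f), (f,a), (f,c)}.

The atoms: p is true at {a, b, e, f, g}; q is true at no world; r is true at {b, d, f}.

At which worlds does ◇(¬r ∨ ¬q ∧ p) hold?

a: successors {c, d}; ¬r ∨ ¬q ∧ p there: c:T, d:F. ✓
b: successors {c}; ¬r ∨ ¬q ∧ p there: c:T. ✓
c: successors {a, c}; ¬r ∨ ¬q ∧ p there: a:T, c:T. ✓
d: successors {f}; ¬r ∨ ¬q ∧ p there: f:T. ✓
e: no successors, so ◇(¬r ∨ ¬q ∧ p) fails. ✗
f: successors {a, c}; ¬r ∨ ¬q ∧ p there: a:T, c:T. ✓
g: no successors, so ◇(¬r ∨ ¬q ∧ p) fails. ✗

{a, b, c, d, f}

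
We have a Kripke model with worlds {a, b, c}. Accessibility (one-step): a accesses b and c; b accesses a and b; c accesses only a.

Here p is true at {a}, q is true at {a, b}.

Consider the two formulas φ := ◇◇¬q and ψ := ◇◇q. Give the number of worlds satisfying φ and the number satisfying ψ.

For ◇◇¬q:
a: successors {b, c}; ◇¬q there: b:F, c:F. ✗
b: successors {a, b}; ◇¬q there: a:T, b:F. ✓
c: successors {a}; ◇¬q there: a:T. ✓
— 2 worlds.
For ◇◇q:
a: successors {b, c}; ◇q there: b:T, c:T. ✓
b: successors {a, b}; ◇q there: a:T, b:T. ✓
c: successors {a}; ◇q there: a:T. ✓
— 3 worlds.

2 and 3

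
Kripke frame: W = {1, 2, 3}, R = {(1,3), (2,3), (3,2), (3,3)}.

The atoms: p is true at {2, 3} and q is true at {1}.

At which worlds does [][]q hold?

1: successors {3}; []q there: 3:F. ✗
2: successors {3}; []q there: 3:F. ✗
3: successors {2, 3}; []q there: 2:F, 3:F. ✗

∅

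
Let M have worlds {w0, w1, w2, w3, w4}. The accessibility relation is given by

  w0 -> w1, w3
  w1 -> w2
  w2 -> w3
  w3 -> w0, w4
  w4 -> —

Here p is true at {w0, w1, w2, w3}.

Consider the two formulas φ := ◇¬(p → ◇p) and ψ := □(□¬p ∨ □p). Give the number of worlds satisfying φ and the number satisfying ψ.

For ◇¬(p → ◇p):
w0: successors {w1, w3}; ¬(p → ◇p) there: w1:F, w3:F. ✗
w1: successors {w2}; ¬(p → ◇p) there: w2:F. ✗
w2: successors {w3}; ¬(p → ◇p) there: w3:F. ✗
w3: successors {w0, w4}; ¬(p → ◇p) there: w0:F, w4:F. ✗
w4: no successors, so ◇¬(p → ◇p) fails. ✗
— 0 worlds.
For □(□¬p ∨ □p):
w0: successors {w1, w3}; □¬p ∨ □p there: w1:T, w3:F. ✗
w1: successors {w2}; □¬p ∨ □p there: w2:T. ✓
w2: successors {w3}; □¬p ∨ □p there: w3:F. ✗
w3: successors {w0, w4}; □¬p ∨ □p there: w0:T, w4:T. ✓
w4: no successors, so □(□¬p ∨ □p) holds vacuously. ✓
— 3 worlds.

0 and 3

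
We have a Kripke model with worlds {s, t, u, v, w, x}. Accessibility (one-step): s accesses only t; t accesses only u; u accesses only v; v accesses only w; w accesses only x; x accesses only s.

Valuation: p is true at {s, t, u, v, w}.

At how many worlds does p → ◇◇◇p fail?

s: p is T, ◇◇◇p is T. ✓
t: p is T, ◇◇◇p is T. ✓
u: p is T, ◇◇◇p is F. ✗
v: p is T, ◇◇◇p is T. ✓
w: p is T, ◇◇◇p is T. ✓
x: p is F, ◇◇◇p is T. ✓
Satisfying worlds: {s, t, v, w, x}.
So p → ◇◇◇p fails at the other 1 world.

1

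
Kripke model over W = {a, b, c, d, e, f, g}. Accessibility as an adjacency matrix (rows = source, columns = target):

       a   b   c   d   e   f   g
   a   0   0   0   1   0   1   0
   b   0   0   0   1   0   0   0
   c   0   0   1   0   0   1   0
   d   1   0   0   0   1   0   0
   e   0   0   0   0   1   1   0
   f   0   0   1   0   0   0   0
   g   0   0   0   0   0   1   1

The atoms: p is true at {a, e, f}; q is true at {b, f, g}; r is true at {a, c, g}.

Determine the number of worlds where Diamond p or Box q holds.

a: Diamond p is T, Box q is F. ✓
b: Diamond p is F, Box q is F. ✗
c: Diamond p is T, Box q is F. ✓
d: Diamond p is T, Box q is F. ✓
e: Diamond p is T, Box q is F. ✓
f: Diamond p is F, Box q is F. ✗
g: Diamond p is T, Box q is T. ✓
Satisfying worlds: {a, c, d, e, g}.

5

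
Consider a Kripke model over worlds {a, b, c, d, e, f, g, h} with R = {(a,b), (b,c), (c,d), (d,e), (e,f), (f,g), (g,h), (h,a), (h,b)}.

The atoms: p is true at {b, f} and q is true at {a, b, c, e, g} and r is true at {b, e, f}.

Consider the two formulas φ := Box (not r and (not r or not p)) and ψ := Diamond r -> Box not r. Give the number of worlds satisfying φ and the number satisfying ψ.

For Box (not r and (not r or not p)):
a: successors {b}; not r and (not r or not p) there: b:F. ✗
b: successors {c}; not r and (not r or not p) there: c:T. ✓
c: successors {d}; not r and (not r or not p) there: d:T. ✓
d: successors {e}; not r and (not r or not p) there: e:F. ✗
e: successors {f}; not r and (not r or not p) there: f:F. ✗
f: successors {g}; not r and (not r or not p) there: g:T. ✓
g: successors {h}; not r and (not r or not p) there: h:T. ✓
h: successors {a, b}; not r and (not r or not p) there: a:T, b:F. ✗
— 4 worlds.
For Diamond r -> Box not r:
a: Diamond r is T, Box not r is F. ✗
b: Diamond r is F, Box not r is T. ✓
c: Diamond r is F, Box not r is T. ✓
d: Diamond r is T, Box not r is F. ✗
e: Diamond r is T, Box not r is F. ✗
f: Diamond r is F, Box not r is T. ✓
g: Diamond r is F, Box not r is T. ✓
h: Diamond r is T, Box not r is F. ✗
— 4 worlds.

4 and 4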